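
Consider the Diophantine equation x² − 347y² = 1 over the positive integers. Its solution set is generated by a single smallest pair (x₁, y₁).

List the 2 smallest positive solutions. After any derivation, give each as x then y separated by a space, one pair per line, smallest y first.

√347 = [18; 1,1,1,2,4,…,1,1,36, …], period ℓ=14 (even) → k=13
a_0=18:  p_0=18·1+0=18,  q_0=18·0+1=1
a_1=1:  p_1=1·18+1=19,  q_1=1·1+0=1
a_2=1:  p_2=1·19+18=37,  q_2=1·1+1=2
…
a_6=1:  p_6=1·652+149=801,  q_6=1·35+8=43
…
a_8=1:  p_8=1·14269+801=15070,  q_8=1·766+43=809
…
a_12=1:  p_12=1·238717+164168=402885,  q_12=1·12815+8813=21628
a_13=1:  p_13=1·402885+238717=641602,  q_13=1·21628+12815=34443
(x₁, y₁) = (641602, 34443);  641602² − 347·34443² = 1 ✓
(x_2, y_2) = (641602·641602 + 347·34443·34443, 641602·34443 + 34443·641602) = (823306252807, 44197395372)

641602 34443
823306252807 44197395372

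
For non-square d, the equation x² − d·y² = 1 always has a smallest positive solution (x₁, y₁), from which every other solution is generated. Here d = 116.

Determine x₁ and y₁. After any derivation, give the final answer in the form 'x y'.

9801 910

[10; 1,3,2,1,4,1,2,3,1,20] for √116; ℓ=10 ⇒ convergent index 9
a_0=10:  p_0=10·1+0=10,  q_0=10·0+1=1
…
a_6=1:  p_6=1·657+140=797,  q_6=1·61+13=74
…
a_8=3:  p_8=3·2251+797=7550,  q_8=3·209+74=701
a_9=1:  p_9=1·7550+2251=9801,  q_9=1·701+209=910
fundamental: x₁=9801, y₁=910  (since 96059601 − 116·828100 = 1)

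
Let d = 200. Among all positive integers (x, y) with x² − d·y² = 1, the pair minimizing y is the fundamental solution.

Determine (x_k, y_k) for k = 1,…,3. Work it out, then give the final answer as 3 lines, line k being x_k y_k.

99 7
19601 1386
3880899 274421

√200 → a₀=14, period (7,28); ℓ=2 even so k=1
step 0: (14, 1)  from 14·(1,0) + (0,1)
step 1: (99, 7)  from 7·(14,1) + (1,0)
→ (99, 7).  Check: 99²=9801, 200·7²=9800, difference 1.
(x_2, y_2) = (99·99 + 200·7·7, 99·7 + 7·99) = (19601, 1386)
(x_3, y_3) = (99·19601 + 200·7·1386, 99·1386 + 7·19601) = (3880899, 274421)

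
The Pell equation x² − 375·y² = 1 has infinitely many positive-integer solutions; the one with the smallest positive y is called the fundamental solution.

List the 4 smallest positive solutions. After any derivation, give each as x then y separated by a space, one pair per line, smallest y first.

d=375: √d = [19; 2,1,2,1,5,1,2,1,2,38] (ℓ=10, even), read p_9/q_9
i=0: a=19 ⇒ p=19, q=1
…
i=2: a=1 ⇒ p=58, q=3
i=3: a=2 ⇒ p=155, q=8
…
i=7: a=2 ⇒ p=4086, q=211
i=8: a=1 ⇒ p=5519, q=285
i=9: a=2 ⇒ p=15124, q=781
(x₁, y₁) = (15124, 781);  15124² − 375·781² = 1 ✓
k=2:  x_2 = 15124·15124+375·781·781 = 457470751,  y_2 = 15124·781+781·15124 = 23623688
k=3:  x_3 = 15124·457470751+375·781·23623688 = 13837575261124,  y_3 = 15124·23623688+781·457470751 = 714569313843
k=4:  x_4 = 15124·13837575261124+375·781·714569313843 = 418558976041008001,  y_4 = 15124·714569313843+781·13837575261124 = 21614292581499376

15124 781
457470751 23623688
13837575261124 714569313843
418558976041008001 21614292581499376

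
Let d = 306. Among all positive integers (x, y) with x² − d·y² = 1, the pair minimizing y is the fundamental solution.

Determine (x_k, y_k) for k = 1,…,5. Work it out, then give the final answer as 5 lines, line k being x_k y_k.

35 2
2449 140
171395 9798
11995201 685720
839492675 47990602

√306 → a₀=17, period (2,34); ℓ=2 even so k=1
step 0: (17, 1)  from 17·(1,0) + (0,1)
step 1: (35, 2)  from 2·(17,1) + (1,0)
(x₁, y₁) = (35, 2);  35² − 306·2² = 1 ✓
(x_2, y_2) = (35·35 + 306·2·2, 35·2 + 2·35) = (2449, 140)
(x_3, y_3) = (35·2449 + 306·2·140, 35·140 + 2·2449) = (171395, 9798)
(x_4, y_4) = (35·171395 + 306·2·9798, 35·9798 + 2·171395) = (11995201, 685720)
(x_5, y_5) = (35·11995201 + 306·2·685720, 35·685720 + 2·11995201) = (839492675, 47990602)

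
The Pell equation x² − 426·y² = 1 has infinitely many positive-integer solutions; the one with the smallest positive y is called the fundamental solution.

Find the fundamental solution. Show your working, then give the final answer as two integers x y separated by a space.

88751 4300

[20; 1,1,1,3,2,6,2,3,1,1,1,40] for √426; ℓ=12 ⇒ convergent index 11
i=0: a=20 ⇒ p=20, q=1
…
i=2: a=1 ⇒ p=41, q=2
…
i=6: a=6 ⇒ p=3323, q=161
…
i=8: a=3 ⇒ p=24809, q=1202
…
i=10: a=1 ⇒ p=56780, q=2751
i=11: a=1 ⇒ p=88751, q=4300
fundamental: x₁=88751, y₁=4300  (since 7876740001 − 426·18490000 = 1)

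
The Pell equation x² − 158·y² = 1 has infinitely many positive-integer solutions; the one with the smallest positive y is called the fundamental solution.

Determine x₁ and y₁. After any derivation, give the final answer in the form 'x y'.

[12; 1,1,3,12,3,1,1,24] for √158; ℓ=8 ⇒ convergent index 7
k=0  a_k=12  p_k/q_k = 12/1
k=1  a_k=1  p_k/q_k = 13/1
k=2  a_k=1  p_k/q_k = 25/2
…
k=4  a_k=12  p_k/q_k = 1081/86
k=5  a_k=3  p_k/q_k = 3331/265
k=6  a_k=1  p_k/q_k = 4412/351
k=7  a_k=1  p_k/q_k = 7743/616
→ (7743, 616).  Check: 7743²=59954049, 158·616²=59954048, difference 1.

7743 616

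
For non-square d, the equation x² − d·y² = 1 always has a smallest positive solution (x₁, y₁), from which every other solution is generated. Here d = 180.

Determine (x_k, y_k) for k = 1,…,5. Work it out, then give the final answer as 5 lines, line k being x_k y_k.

161 12
51841 3864
16692641 1244196
5374978561 400627248
1730726404001 129000729660

√180 → a₀=13, period (2,2,2,26); ℓ=4 even so k=3
i=0: a=13 ⇒ p=13, q=1
i=1: a=2 ⇒ p=27, q=2
i=2: a=2 ⇒ p=67, q=5
i=3: a=2 ⇒ p=161, q=12
fundamental: x₁=161, y₁=12  (since 25921 − 180·144 = 1)
k=2:  x_2 = 161·161+180·12·12 = 51841,  y_2 = 161·12+12·161 = 3864
k=3:  x_3 = 161·51841+180·12·3864 = 16692641,  y_3 = 161·3864+12·51841 = 1244196
k=4:  x_4 = 161·16692641+180·12·1244196 = 5374978561,  y_4 = 161·1244196+12·16692641 = 400627248
k=5:  x_5 = 161·5374978561+180·12·400627248 = 1730726404001,  y_5 = 161·400627248+12·5374978561 = 129000729660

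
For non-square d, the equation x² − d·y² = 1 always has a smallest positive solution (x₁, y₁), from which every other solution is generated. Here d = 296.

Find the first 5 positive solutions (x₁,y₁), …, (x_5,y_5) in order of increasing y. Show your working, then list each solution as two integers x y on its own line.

d=296: √d = [17; 4,1,7,1,4,34] (ℓ=6, even), read p_5/q_5
step 0: (17, 1)  from 17·(1,0) + (0,1)
step 1: (69, 4)  from 4·(17,1) + (1,0)
step 2: (86, 5)  from 1·(69,4) + (17,1)
…
step 4: (757, 44)  from 1·(671,39) + (86,5)
step 5: (3699, 215)  from 4·(757,44) + (671,39)
→ (3699, 215).  Check: 3699²=13682601, 296·215²=13682600, difference 1.
k=2:  x_2 = 3699·3699+296·215·215 = 27365201,  y_2 = 3699·215+215·3699 = 1590570
k=3:  x_3 = 3699·27365201+296·215·1590570 = 202447753299,  y_3 = 3699·1590570+215·27365201 = 11767036645
k=4:  x_4 = 3699·202447753299+296·215·11767036645 = 1497708451540801,  y_4 = 3699·11767036645+215·202447753299 = 87052535509140
k=5:  x_5 = 3699·1497708451540801+296·215·87052535509140 = 11080046922051092499,  y_5 = 3699·87052535509140+215·1497708451540801 = 644014645929581075

3699 215
27365201 1590570
202447753299 11767036645
1497708451540801 87052535509140
11080046922051092499 644014645929581075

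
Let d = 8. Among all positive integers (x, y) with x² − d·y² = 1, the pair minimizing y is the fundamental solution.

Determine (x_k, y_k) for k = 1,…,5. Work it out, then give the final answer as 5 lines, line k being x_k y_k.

[2; 1,4] for √8; ℓ=2 ⇒ convergent index 1
step 0: (2, 1)  from 2·(1,0) + (0,1)
step 1: (3, 1)  from 1·(2,1) + (1,0)
fundamental: x₁=3, y₁=1  (since 9 − 8·1 = 1)
k=2:  x_2 = 3·3+8·1·1 = 17,  y_2 = 3·1+1·3 = 6
k=3:  x_3 = 3·17+8·1·6 = 99,  y_3 = 3·6+1·17 = 35
k=4:  x_4 = 3·99+8·1·35 = 577,  y_4 = 3·35+1·99 = 204
k=5:  x_5 = 3·577+8·1·204 = 3363,  y_5 = 3·204+1·577 = 1189

3 1
17 6
99 35
577 204
3363 1189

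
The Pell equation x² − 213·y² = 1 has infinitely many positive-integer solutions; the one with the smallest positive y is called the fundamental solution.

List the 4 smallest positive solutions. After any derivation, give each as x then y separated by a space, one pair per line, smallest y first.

194399 13320
75581942401 5178789360
29386108041429599 2013502945575960
11425260034216163289601 782845918228863306720

d=213: √d = [14; 1,1,2,6,1,8,1,6,2,1,1,28] (ℓ=12, even), read p_11/q_11
i=0: a=14 ⇒ p=14, q=1
i=1: a=1 ⇒ p=15, q=1
…
i=3: a=2 ⇒ p=73, q=5
…
i=5: a=1 ⇒ p=540, q=37
…
i=7: a=1 ⇒ p=5327, q=365
…
i=9: a=2 ⇒ p=78825, q=5401
i=10: a=1 ⇒ p=115574, q=7919
i=11: a=1 ⇒ p=194399, q=13320
fundamental: x₁=194399, y₁=13320  (since 37790971201 − 213·177422400 = 1)
n=2: (194399,13320)∘(194399,13320) = (194399·194399+213·13320·13320, 194399·13320+13320·194399) = (75581942401,5178789360)
n=3: (75581942401,5178789360)∘(194399,13320) = (194399·75581942401+213·13320·5178789360, 194399·5178789360+13320·75581942401) = (29386108041429599,2013502945575960)
n=4: (29386108041429599,2013502945575960)∘(194399,13320) = (194399·29386108041429599+213·13320·2013502945575960, 194399·2013502945575960+13320·29386108041429599) = (11425260034216163289601,782845918228863306720)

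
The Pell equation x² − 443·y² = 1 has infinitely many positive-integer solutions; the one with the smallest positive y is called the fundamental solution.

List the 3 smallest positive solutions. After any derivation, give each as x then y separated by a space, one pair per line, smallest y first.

√443 → a₀=21, period (21,42); ℓ=2 even so k=1
a_0=21:  p_0=21·1+0=21,  q_0=21·0+1=1
a_1=21:  p_1=21·21+1=442,  q_1=21·1+0=21
→ (442, 21).  Check: 442²=195364, 443·21²=195363, difference 1.
n=2: (442,21)∘(442,21) = (442·442+443·21·21, 442·21+21·442) = (390727,18564)
n=3: (390727,18564)∘(442,21) = (442·390727+443·21·18564, 442·18564+21·390727) = (345402226,16410555)

442 21
390727 18564
345402226 16410555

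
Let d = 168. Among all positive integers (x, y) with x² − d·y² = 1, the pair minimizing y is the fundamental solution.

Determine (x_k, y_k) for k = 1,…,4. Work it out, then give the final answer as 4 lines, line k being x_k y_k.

d=168: √d = [12; 1,24] (ℓ=2, even), read p_1/q_1
k=0  a_k=12  p_k/q_k = 12/1
k=1  a_k=1  p_k/q_k = 13/1
fundamental: x₁=13, y₁=1  (since 169 − 168·1 = 1)
k=2:  x_2 = 13·13+168·1·1 = 337,  y_2 = 13·1+1·13 = 26
k=3:  x_3 = 13·337+168·1·26 = 8749,  y_3 = 13·26+1·337 = 675
k=4:  x_4 = 13·8749+168·1·675 = 227137,  y_4 = 13·675+1·8749 = 17524

13 1
337 26
8749 675
227137 17524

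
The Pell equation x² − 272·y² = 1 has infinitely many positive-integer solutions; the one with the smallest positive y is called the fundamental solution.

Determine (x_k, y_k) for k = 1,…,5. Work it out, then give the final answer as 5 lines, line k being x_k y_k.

√272 → a₀=16, period (2,32); ℓ=2 even so k=1
i=0: a=16 ⇒ p=16, q=1
i=1: a=2 ⇒ p=33, q=2
→ (33, 2).  Check: 33²=1089, 272·2²=1088, difference 1.
k=2:  x_2 = 33·33+272·2·2 = 2177,  y_2 = 33·2+2·33 = 132
k=3:  x_3 = 33·2177+272·2·132 = 143649,  y_3 = 33·132+2·2177 = 8710
k=4:  x_4 = 33·143649+272·2·8710 = 9478657,  y_4 = 33·8710+2·143649 = 574728
k=5:  x_5 = 33·9478657+272·2·574728 = 625447713,  y_5 = 33·574728+2·9478657 = 37923338

33 2
2177 132
143649 8710
9478657 574728
625447713 37923338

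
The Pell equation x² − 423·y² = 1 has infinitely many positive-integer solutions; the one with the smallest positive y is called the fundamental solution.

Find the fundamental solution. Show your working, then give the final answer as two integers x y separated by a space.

4607 224

d=423: √d = [20; 1,1,3,4,3,1,1,40] (ℓ=8, even), read p_7/q_7
a_0=20:  p_0=20·1+0=20,  q_0=20·0+1=1
…
a_2=1:  p_2=1·21+20=41,  q_2=1·1+1=2
…
a_4=4:  p_4=4·144+41=617,  q_4=4·7+2=30
…
a_6=1:  p_6=1·1995+617=2612,  q_6=1·97+30=127
a_7=1:  p_7=1·2612+1995=4607,  q_7=1·127+97=224
→ (4607, 224).  Check: 4607²=21224449, 423·224²=21224448, difference 1.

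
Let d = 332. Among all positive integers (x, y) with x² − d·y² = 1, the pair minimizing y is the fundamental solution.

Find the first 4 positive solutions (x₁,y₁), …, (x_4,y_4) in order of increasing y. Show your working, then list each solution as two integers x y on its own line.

13447 738
361643617 19847772
9726043422151 533785979430
261572211433685377 14355640110942648

[18; 4,1,1,8,1,1,4,36] for √332; ℓ=8 ⇒ convergent index 7
k=0  a_k=18  p_k/q_k = 18/1
…
k=3  a_k=1  p_k/q_k = 164/9
k=4  a_k=8  p_k/q_k = 1403/77
…
k=6  a_k=1  p_k/q_k = 2970/163
k=7  a_k=4  p_k/q_k = 13447/738
fundamental: x₁=13447, y₁=738  (since 180821809 − 332·544644 = 1)
(x_2, y_2) = (13447·13447 + 332·738·738, 13447·738 + 738·13447) = (361643617, 19847772)
(x_3, y_3) = (13447·361643617 + 332·738·19847772, 13447·19847772 + 738·361643617) = (9726043422151, 533785979430)
(x_4, y_4) = (13447·9726043422151 + 332·738·533785979430, 13447·533785979430 + 738·9726043422151) = (261572211433685377, 14355640110942648)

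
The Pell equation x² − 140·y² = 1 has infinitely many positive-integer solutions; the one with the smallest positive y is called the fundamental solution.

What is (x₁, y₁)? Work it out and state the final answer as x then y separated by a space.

d=140: √d = [11; 1,4,1,22] (ℓ=4, even), read p_3/q_3
step 0: (11, 1)  from 11·(1,0) + (0,1)
step 1: (12, 1)  from 1·(11,1) + (1,0)
step 2: (59, 5)  from 4·(12,1) + (11,1)
step 3: (71, 6)  from 1·(59,5) + (12,1)
fundamental: x₁=71, y₁=6  (since 5041 − 140·36 = 1)

71 6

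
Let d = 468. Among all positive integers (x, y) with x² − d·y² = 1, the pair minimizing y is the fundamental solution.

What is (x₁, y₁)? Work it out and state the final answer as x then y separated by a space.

d=468: √d = [21; 1,1,1,2,1,1,1,42] (ℓ=8, even), read p_7/q_7
i=0: a=21 ⇒ p=21, q=1
i=1: a=1 ⇒ p=22, q=1
i=2: a=1 ⇒ p=43, q=2
…
i=5: a=1 ⇒ p=238, q=11
i=6: a=1 ⇒ p=411, q=19
i=7: a=1 ⇒ p=649, q=30
→ (649, 30).  Check: 649²=421201, 468·30²=421200, difference 1.

649 30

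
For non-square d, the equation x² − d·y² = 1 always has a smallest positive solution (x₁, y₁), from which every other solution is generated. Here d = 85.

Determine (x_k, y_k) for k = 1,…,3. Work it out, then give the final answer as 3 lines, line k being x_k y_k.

285769 30996
163327842721 17715391848
93348068572789129 10125019625991228

√85 = [9; 4,1,1,4,18, …], period ℓ=5 (odd) → k=9
a_0=9:  p_0=9·1+0=9,  q_0=9·0+1=1
…
a_2=1:  p_2=1·37+9=46,  q_2=1·4+1=5
a_3=1:  p_3=1·46+37=83,  q_3=1·5+4=9
a_4=4:  p_4=4·83+46=378,  q_4=4·9+5=41
…
a_6=4:  p_6=4·6887+378=27926,  q_6=4·747+41=3029
…
a_8=1:  p_8=1·34813+27926=62739,  q_8=1·3776+3029=6805
a_9=4:  p_9=4·62739+34813=285769,  q_9=4·6805+3776=30996
fundamental: x₁=285769, y₁=30996  (since 81663921361 − 85·960752016 = 1)
(285769+30996√85)^2 = 163327842721 + 17715391848√85
(285769+30996√85)^3 = 93348068572789129 + 10125019625991228√85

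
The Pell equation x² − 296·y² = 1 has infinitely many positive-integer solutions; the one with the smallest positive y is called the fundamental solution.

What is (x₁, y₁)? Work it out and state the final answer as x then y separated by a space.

3699 215

[17; 4,1,7,1,4,34] for √296; ℓ=6 ⇒ convergent index 5
i=0: a=17 ⇒ p=17, q=1
i=1: a=4 ⇒ p=69, q=4
…
i=4: a=1 ⇒ p=757, q=44
i=5: a=4 ⇒ p=3699, q=215
(x₁, y₁) = (3699, 215);  3699² − 296·215² = 1 ✓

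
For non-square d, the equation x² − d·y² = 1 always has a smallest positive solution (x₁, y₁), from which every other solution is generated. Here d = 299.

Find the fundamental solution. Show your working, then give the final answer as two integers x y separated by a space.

√299 = [17; 3,2,3,34, …], period ℓ=4 (even) → k=3
k=0  a_k=17  p_k/q_k = 17/1
…
k=2  a_k=2  p_k/q_k = 121/7
k=3  a_k=3  p_k/q_k = 415/24
(x₁, y₁) = (415, 24);  415² − 299·24² = 1 ✓

415 24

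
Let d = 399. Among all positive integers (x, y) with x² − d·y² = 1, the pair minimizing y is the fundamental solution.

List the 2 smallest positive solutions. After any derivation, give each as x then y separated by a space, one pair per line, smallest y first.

20 1
799 40

d=399: √d = [19; 1,38] (ℓ=2, even), read p_1/q_1
i=0: a=19 ⇒ p=19, q=1
i=1: a=1 ⇒ p=20, q=1
(x₁, y₁) = (20, 1);  20² − 399·1² = 1 ✓
k=2:  x_2 = 20·20+399·1·1 = 799,  y_2 = 20·1+1·20 = 40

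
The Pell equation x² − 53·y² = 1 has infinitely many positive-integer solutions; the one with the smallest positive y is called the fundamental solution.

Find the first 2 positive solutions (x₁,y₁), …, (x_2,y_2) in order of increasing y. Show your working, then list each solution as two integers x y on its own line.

d=53: √d = [7; 3,1,1,3,14] (ℓ=5, odd), read p_9/q_9
i=0: a=7 ⇒ p=7, q=1
i=1: a=3 ⇒ p=22, q=3
i=2: a=1 ⇒ p=29, q=4
…
i=5: a=14 ⇒ p=2599, q=357
i=6: a=3 ⇒ p=7979, q=1096
i=7: a=1 ⇒ p=10578, q=1453
i=8: a=1 ⇒ p=18557, q=2549
i=9: a=3 ⇒ p=66249, q=9100
(x₁, y₁) = (66249, 9100);  66249² − 53·9100² = 1 ✓
k=2:  x_2 = 66249·66249+53·9100·9100 = 8777860001,  y_2 = 66249·9100+9100·66249 = 1205731800

66249 9100
8777860001 1205731800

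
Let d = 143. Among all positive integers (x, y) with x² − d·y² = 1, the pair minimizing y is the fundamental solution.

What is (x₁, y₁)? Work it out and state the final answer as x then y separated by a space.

12 1

[11; 1,22] for √143; ℓ=2 ⇒ convergent index 1
a_0=11:  p_0=11·1+0=11,  q_0=11·0+1=1
a_1=1:  p_1=1·11+1=12,  q_1=1·1+0=1
→ (12, 1).  Check: 12²=144, 143·1²=143, difference 1.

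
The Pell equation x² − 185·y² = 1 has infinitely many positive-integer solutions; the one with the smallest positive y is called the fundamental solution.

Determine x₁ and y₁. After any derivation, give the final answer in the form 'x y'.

[13; 1,1,1,1,26] for √185; ℓ=5 ⇒ convergent index 9
i=0: a=13 ⇒ p=13, q=1
i=1: a=1 ⇒ p=14, q=1
i=2: a=1 ⇒ p=27, q=2
…
i=4: a=1 ⇒ p=68, q=5
…
i=6: a=1 ⇒ p=1877, q=138
i=7: a=1 ⇒ p=3686, q=271
i=8: a=1 ⇒ p=5563, q=409
i=9: a=1 ⇒ p=9249, q=680
fundamental: x₁=9249, y₁=680  (since 85544001 − 185·462400 = 1)

9249 680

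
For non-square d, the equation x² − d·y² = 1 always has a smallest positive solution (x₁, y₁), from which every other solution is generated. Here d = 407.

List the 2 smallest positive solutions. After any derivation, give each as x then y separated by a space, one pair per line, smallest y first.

2663 132
14183137 703032

√407 → a₀=20, period (5,1,2,1,5,40); ℓ=6 even so k=5
a_0=20:  p_0=20·1+0=20,  q_0=20·0+1=1
a_1=5:  p_1=5·20+1=101,  q_1=5·1+0=5
…
a_4=1:  p_4=1·343+121=464,  q_4=1·17+6=23
a_5=5:  p_5=5·464+343=2663,  q_5=5·23+17=132
(x₁, y₁) = (2663, 132);  2663² − 407·132² = 1 ✓
n=2: (2663,132)∘(2663,132) = (2663·2663+407·132·132, 2663·132+132·2663) = (14183137,703032)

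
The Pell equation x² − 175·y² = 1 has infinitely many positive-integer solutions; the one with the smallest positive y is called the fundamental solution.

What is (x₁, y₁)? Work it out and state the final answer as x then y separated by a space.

2024 153

√175 → a₀=13, period (4,2,1,2,4,26); ℓ=6 even so k=5
step 0: (13, 1)  from 13·(1,0) + (0,1)
step 1: (53, 4)  from 4·(13,1) + (1,0)
…
step 3: (172, 13)  from 1·(119,9) + (53,4)
step 4: (463, 35)  from 2·(172,13) + (119,9)
step 5: (2024, 153)  from 4·(463,35) + (172,13)
(x₁, y₁) = (2024, 153);  2024² − 175·153² = 1 ✓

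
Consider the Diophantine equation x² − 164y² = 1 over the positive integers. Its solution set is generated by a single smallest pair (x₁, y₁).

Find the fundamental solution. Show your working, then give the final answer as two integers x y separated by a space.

2049 160

√164 → a₀=12, period (1,4,6,4,1,24); ℓ=6 even so k=5
k=0  a_k=12  p_k/q_k = 12/1
k=1  a_k=1  p_k/q_k = 13/1
…
k=4  a_k=4  p_k/q_k = 1652/129
k=5  a_k=1  p_k/q_k = 2049/160
→ (2049, 160).  Check: 2049²=4198401, 164·160²=4198400, difference 1.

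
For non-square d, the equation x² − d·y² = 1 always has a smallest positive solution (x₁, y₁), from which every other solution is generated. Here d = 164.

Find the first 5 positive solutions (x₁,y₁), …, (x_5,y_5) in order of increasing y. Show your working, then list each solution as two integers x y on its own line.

2049 160
8396801 655680
34410088449 2686976480
141012534067201 11011228959360
577869330197301249 45124013588480800

[12; 1,4,6,4,1,24] for √164; ℓ=6 ⇒ convergent index 5
step 0: (12, 1)  from 12·(1,0) + (0,1)
step 1: (13, 1)  from 1·(12,1) + (1,0)
…
step 3: (397, 31)  from 6·(64,5) + (13,1)
step 4: (1652, 129)  from 4·(397,31) + (64,5)
step 5: (2049, 160)  from 1·(1652,129) + (397,31)
→ (2049, 160).  Check: 2049²=4198401, 164·160²=4198400, difference 1.
n=2: (2049,160)∘(2049,160) = (2049·2049+164·160·160, 2049·160+160·2049) = (8396801,655680)
n=3: (8396801,655680)∘(2049,160) = (2049·8396801+164·160·655680, 2049·655680+160·8396801) = (34410088449,2686976480)
n=4: (34410088449,2686976480)∘(2049,160) = (2049·34410088449+164·160·2686976480, 2049·2686976480+160·34410088449) = (141012534067201,11011228959360)
n=5: (141012534067201,11011228959360)∘(2049,160) = (2049·141012534067201+164·160·11011228959360, 2049·11011228959360+160·141012534067201) = (577869330197301249,45124013588480800)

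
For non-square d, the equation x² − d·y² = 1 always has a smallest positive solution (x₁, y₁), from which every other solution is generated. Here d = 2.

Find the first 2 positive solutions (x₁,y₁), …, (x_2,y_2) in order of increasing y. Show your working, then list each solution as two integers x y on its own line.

3 2
17 12

√2 = [1; 2, …], period ℓ=1 (odd) → k=1
step 0: (1, 1)  from 1·(1,0) + (0,1)
step 1: (3, 2)  from 2·(1,1) + (1,0)
→ (3, 2).  Check: 3²=9, 2·2²=8, difference 1.
(3+2√2)^2 = 17 + 12√2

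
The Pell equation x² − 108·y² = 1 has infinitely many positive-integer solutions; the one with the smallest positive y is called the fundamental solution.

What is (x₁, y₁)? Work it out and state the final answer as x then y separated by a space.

1351 130

[10; 2,1,1,4,1,1,2,20] for √108; ℓ=8 ⇒ convergent index 7
step 0: (10, 1)  from 10·(1,0) + (0,1)
step 1: (21, 2)  from 2·(10,1) + (1,0)
step 2: (31, 3)  from 1·(21,2) + (10,1)
…
step 6: (530, 51)  from 1·(291,28) + (239,23)
step 7: (1351, 130)  from 2·(530,51) + (291,28)
fundamental: x₁=1351, y₁=130  (since 1825201 − 108·16900 = 1)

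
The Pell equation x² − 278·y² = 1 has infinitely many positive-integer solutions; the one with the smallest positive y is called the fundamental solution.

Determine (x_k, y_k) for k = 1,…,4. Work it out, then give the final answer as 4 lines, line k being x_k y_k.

2501 150
12510001 750300
62575022501 3753000450
313000250040001 18772507500600

[16; 1,2,16,2,1,32] for √278; ℓ=6 ⇒ convergent index 5
a_0=16:  p_0=16·1+0=16,  q_0=16·0+1=1
…
a_4=2:  p_4=2·817+50=1684,  q_4=2·49+3=101
a_5=1:  p_5=1·1684+817=2501,  q_5=1·101+49=150
(x₁, y₁) = (2501, 150);  2501² − 278·150² = 1 ✓
n=2: (2501,150)∘(2501,150) = (2501·2501+278·150·150, 2501·150+150·2501) = (12510001,750300)
n=3: (12510001,750300)∘(2501,150) = (2501·12510001+278·150·750300, 2501·750300+150·12510001) = (62575022501,3753000450)
n=4: (62575022501,3753000450)∘(2501,150) = (2501·62575022501+278·150·3753000450, 2501·3753000450+150·62575022501) = (313000250040001,18772507500600)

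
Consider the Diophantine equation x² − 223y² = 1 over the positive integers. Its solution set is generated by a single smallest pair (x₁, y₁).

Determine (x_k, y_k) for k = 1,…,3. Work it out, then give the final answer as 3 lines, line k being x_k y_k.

224 15
100351 6720
44957024 3010545

√223 = [14; 1,13,1,28, …], period ℓ=4 (even) → k=3
a_0=14:  p_0=14·1+0=14,  q_0=14·0+1=1
a_1=1:  p_1=1·14+1=15,  q_1=1·1+0=1
a_2=13:  p_2=13·15+14=209,  q_2=13·1+1=14
a_3=1:  p_3=1·209+15=224,  q_3=1·14+1=15
(x₁, y₁) = (224, 15);  224² − 223·15² = 1 ✓
k=2:  x_2 = 224·224+223·15·15 = 100351,  y_2 = 224·15+15·224 = 6720
k=3:  x_3 = 224·100351+223·15·6720 = 44957024,  y_3 = 224·6720+15·100351 = 3010545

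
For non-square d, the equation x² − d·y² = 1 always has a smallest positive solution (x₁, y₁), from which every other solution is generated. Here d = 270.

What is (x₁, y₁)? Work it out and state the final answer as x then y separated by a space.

5291 322

d=270: √d = [16; 2,3,6,3,2,32] (ℓ=6, even), read p_5/q_5
a_0=16:  p_0=16·1+0=16,  q_0=16·0+1=1
…
a_4=3:  p_4=3·723+115=2284,  q_4=3·44+7=139
a_5=2:  p_5=2·2284+723=5291,  q_5=2·139+44=322
fundamental: x₁=5291, y₁=322  (since 27994681 − 270·103684 = 1)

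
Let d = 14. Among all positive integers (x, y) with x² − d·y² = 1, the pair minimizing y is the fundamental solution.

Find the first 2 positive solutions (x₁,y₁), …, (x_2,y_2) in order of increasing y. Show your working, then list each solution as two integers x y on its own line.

15 4
449 120

d=14: √d = [3; 1,2,1,6] (ℓ=4, even), read p_3/q_3
k=0  a_k=3  p_k/q_k = 3/1
k=1  a_k=1  p_k/q_k = 4/1
k=2  a_k=2  p_k/q_k = 11/3
k=3  a_k=1  p_k/q_k = 15/4
fundamental: x₁=15, y₁=4  (since 225 − 14·16 = 1)
k=2:  x_2 = 15·15+14·4·4 = 449,  y_2 = 15·4+4·15 = 120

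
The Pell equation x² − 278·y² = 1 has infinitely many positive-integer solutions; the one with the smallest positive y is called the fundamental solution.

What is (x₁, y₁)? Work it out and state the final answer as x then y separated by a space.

√278 = [16; 1,2,16,2,1,32, …], period ℓ=6 (even) → k=5
step 0: (16, 1)  from 16·(1,0) + (0,1)
step 1: (17, 1)  from 1·(16,1) + (1,0)
…
step 4: (1684, 101)  from 2·(817,49) + (50,3)
step 5: (2501, 150)  from 1·(1684,101) + (817,49)
→ (2501, 150).  Check: 2501²=6255001, 278·150²=6255000, difference 1.

2501 150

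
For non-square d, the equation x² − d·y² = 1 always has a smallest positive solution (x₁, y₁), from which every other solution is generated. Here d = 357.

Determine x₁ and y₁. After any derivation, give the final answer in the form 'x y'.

3401 180

[18; 1,8,2,8,1,36] for √357; ℓ=6 ⇒ convergent index 5
i=0: a=18 ⇒ p=18, q=1
i=1: a=1 ⇒ p=19, q=1
i=2: a=8 ⇒ p=170, q=9
i=3: a=2 ⇒ p=359, q=19
i=4: a=8 ⇒ p=3042, q=161
i=5: a=1 ⇒ p=3401, q=180
fundamental: x₁=3401, y₁=180  (since 11566801 − 357·32400 = 1)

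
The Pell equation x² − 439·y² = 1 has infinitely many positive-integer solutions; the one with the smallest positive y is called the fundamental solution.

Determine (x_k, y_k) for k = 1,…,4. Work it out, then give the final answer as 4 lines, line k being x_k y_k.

440 21
387199 18480
340734680 16262379
299846131201 14310875040

d=439: √d = [20; 1,19,1,40] (ℓ=4, even), read p_3/q_3
step 0: (20, 1)  from 20·(1,0) + (0,1)
step 1: (21, 1)  from 1·(20,1) + (1,0)
step 2: (419, 20)  from 19·(21,1) + (20,1)
step 3: (440, 21)  from 1·(419,20) + (21,1)
→ (440, 21).  Check: 440²=193600, 439·21²=193599, difference 1.
(440+21√439)^2 = 387199 + 18480√439
(440+21√439)^3 = 340734680 + 16262379√439
(440+21√439)^4 = 299846131201 + 14310875040√439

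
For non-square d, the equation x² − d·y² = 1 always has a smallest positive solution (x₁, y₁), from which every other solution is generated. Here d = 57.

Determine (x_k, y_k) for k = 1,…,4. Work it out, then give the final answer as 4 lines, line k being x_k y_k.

d=57: √d = [7; 1,1,4,1,1,14] (ℓ=6, even), read p_5/q_5
a_0=7:  p_0=7·1+0=7,  q_0=7·0+1=1
…
a_4=1:  p_4=1·68+15=83,  q_4=1·9+2=11
a_5=1:  p_5=1·83+68=151,  q_5=1·11+9=20
→ (151, 20).  Check: 151²=22801, 57·20²=22800, difference 1.
n=2: (151,20)∘(151,20) = (151·151+57·20·20, 151·20+20·151) = (45601,6040)
n=3: (45601,6040)∘(151,20) = (151·45601+57·20·6040, 151·6040+20·45601) = (13771351,1824060)
n=4: (13771351,1824060)∘(151,20) = (151·13771351+57·20·1824060, 151·1824060+20·13771351) = (4158902401,550860080)

151 20
45601 6040
13771351 1824060
4158902401 550860080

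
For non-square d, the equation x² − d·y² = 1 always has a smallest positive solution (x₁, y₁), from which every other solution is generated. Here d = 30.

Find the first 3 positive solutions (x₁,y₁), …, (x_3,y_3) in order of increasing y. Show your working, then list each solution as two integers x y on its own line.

d=30: √d = [5; 2,10] (ℓ=2, even), read p_1/q_1
k=0  a_k=5  p_k/q_k = 5/1
k=1  a_k=2  p_k/q_k = 11/2
fundamental: x₁=11, y₁=2  (since 121 − 30·4 = 1)
(x_2, y_2) = (11·11 + 30·2·2, 11·2 + 2·11) = (241, 44)
(x_3, y_3) = (11·241 + 30·2·44, 11·44 + 2·241) = (5291, 966)

11 2
241 44
5291 966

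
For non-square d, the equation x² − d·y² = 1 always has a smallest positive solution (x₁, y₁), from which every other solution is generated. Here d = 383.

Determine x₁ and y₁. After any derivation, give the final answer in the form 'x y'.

18768 959

√383 = [19; 1,1,3,19,3,1,1,38, …], period ℓ=8 (even) → k=7
i=0: a=19 ⇒ p=19, q=1
i=1: a=1 ⇒ p=20, q=1
i=2: a=1 ⇒ p=39, q=2
…
i=4: a=19 ⇒ p=2642, q=135
i=5: a=3 ⇒ p=8063, q=412
i=6: a=1 ⇒ p=10705, q=547
i=7: a=1 ⇒ p=18768, q=959
→ (18768, 959).  Check: 18768²=352237824, 383·959²=352237823, difference 1.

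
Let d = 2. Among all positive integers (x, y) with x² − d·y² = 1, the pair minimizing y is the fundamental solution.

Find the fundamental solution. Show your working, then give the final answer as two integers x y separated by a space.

3 2

[1; 2] for √2; ℓ=1 ⇒ convergent index 1
k=0  a_k=1  p_k/q_k = 1/1
k=1  a_k=2  p_k/q_k = 3/2
fundamental: x₁=3, y₁=2  (since 9 − 2·4 = 1)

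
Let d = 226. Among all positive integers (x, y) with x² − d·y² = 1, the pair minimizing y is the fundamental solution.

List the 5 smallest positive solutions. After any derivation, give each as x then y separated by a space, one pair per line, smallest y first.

[15; 30] for √226; ℓ=1 ⇒ convergent index 1
i=0: a=15 ⇒ p=15, q=1
i=1: a=30 ⇒ p=451, q=30
fundamental: x₁=451, y₁=30  (since 203401 − 226·900 = 1)
k=2:  x_2 = 451·451+226·30·30 = 406801,  y_2 = 451·30+30·451 = 27060
k=3:  x_3 = 451·406801+226·30·27060 = 366934051,  y_3 = 451·27060+30·406801 = 24408090
k=4:  x_4 = 451·366934051+226·30·24408090 = 330974107201,  y_4 = 451·24408090+30·366934051 = 22016070120
k=5:  x_5 = 451·330974107201+226·30·22016070120 = 298538277761251,  y_5 = 451·22016070120+30·330974107201 = 19858470840150

451 30
406801 27060
366934051 24408090
330974107201 22016070120
298538277761251 19858470840150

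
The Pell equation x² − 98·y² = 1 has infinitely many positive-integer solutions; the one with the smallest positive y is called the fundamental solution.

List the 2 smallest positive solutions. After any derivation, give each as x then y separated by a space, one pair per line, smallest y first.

[9; 1,8,1,18] for √98; ℓ=4 ⇒ convergent index 3
step 0: (9, 1)  from 9·(1,0) + (0,1)
step 1: (10, 1)  from 1·(9,1) + (1,0)
step 2: (89, 9)  from 8·(10,1) + (9,1)
step 3: (99, 10)  from 1·(89,9) + (10,1)
(x₁, y₁) = (99, 10);  99² − 98·10² = 1 ✓
n=2: (99,10)∘(99,10) = (99·99+98·10·10, 99·10+10·99) = (19601,1980)

99 10
19601 1980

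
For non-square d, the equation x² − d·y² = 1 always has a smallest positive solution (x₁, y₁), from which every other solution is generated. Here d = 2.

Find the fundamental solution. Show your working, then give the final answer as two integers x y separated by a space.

[1; 2] for √2; ℓ=1 ⇒ convergent index 1
k=0  a_k=1  p_k/q_k = 1/1
k=1  a_k=2  p_k/q_k = 3/2
(x₁, y₁) = (3, 2);  3² − 2·2² = 1 ✓

3 2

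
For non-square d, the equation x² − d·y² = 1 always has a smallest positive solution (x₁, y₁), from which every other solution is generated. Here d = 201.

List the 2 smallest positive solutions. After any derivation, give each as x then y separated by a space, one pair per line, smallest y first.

515095 36332
530645718049 37428863080

√201 = [14; 5,1,1,1,2,…,1,5,28, …], period ℓ=14 (even) → k=13
step 0: (14, 1)  from 14·(1,0) + (0,1)
…
step 2: (85, 6)  from 1·(71,5) + (14,1)
step 3: (156, 11)  from 1·(85,6) + (71,5)
step 4: (241, 17)  from 1·(156,11) + (85,6)
step 5: (638, 45)  from 2·(241,17) + (156,11)
step 6: (879, 62)  from 1·(638,45) + (241,17)
step 7: (7670, 541)  from 8·(879,62) + (638,45)
step 8: (8549, 603)  from 1·(7670,541) + (879,62)
step 9: (24768, 1747)  from 2·(8549,603) + (7670,541)
step 10: (33317, 2350)  from 1·(24768,1747) + (8549,603)
step 11: (58085, 4097)  from 1·(33317,2350) + (24768,1747)
step 12: (91402, 6447)  from 1·(58085,4097) + (33317,2350)
step 13: (515095, 36332)  from 5·(91402,6447) + (58085,4097)
(x₁, y₁) = (515095, 36332);  515095² − 201·36332² = 1 ✓
k=2:  x_2 = 515095·515095+201·36332·36332 = 530645718049,  y_2 = 515095·36332+36332·515095 = 37428863080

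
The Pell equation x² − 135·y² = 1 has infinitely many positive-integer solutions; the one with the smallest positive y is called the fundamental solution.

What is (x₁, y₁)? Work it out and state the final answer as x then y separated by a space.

√135 → a₀=11, period (1,1,1,1,1,1,1,22); ℓ=8 even so k=7
a_0=11:  p_0=11·1+0=11,  q_0=11·0+1=1
a_1=1:  p_1=1·11+1=12,  q_1=1·1+0=1
a_2=1:  p_2=1·12+11=23,  q_2=1·1+1=2
…
a_5=1:  p_5=1·58+35=93,  q_5=1·5+3=8
a_6=1:  p_6=1·93+58=151,  q_6=1·8+5=13
a_7=1:  p_7=1·151+93=244,  q_7=1·13+8=21
→ (244, 21).  Check: 244²=59536, 135·21²=59535, difference 1.

244 21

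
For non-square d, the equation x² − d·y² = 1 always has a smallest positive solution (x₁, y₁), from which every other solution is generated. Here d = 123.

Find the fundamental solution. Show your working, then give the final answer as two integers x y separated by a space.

d=123: √d = [11; 11,22] (ℓ=2, even), read p_1/q_1
step 0: (11, 1)  from 11·(1,0) + (0,1)
step 1: (122, 11)  from 11·(11,1) + (1,0)
(x₁, y₁) = (122, 11);  122² − 123·11² = 1 ✓

122 11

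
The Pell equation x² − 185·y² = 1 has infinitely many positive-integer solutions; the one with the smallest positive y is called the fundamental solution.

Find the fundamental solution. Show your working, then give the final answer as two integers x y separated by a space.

9249 680

d=185: √d = [13; 1,1,1,1,26] (ℓ=5, odd), read p_9/q_9
step 0: (13, 1)  from 13·(1,0) + (0,1)
…
step 3: (41, 3)  from 1·(27,2) + (14,1)
step 4: (68, 5)  from 1·(41,3) + (27,2)
step 5: (1809, 133)  from 26·(68,5) + (41,3)
step 6: (1877, 138)  from 1·(1809,133) + (68,5)
…
step 8: (5563, 409)  from 1·(3686,271) + (1877,138)
step 9: (9249, 680)  from 1·(5563,409) + (3686,271)
fundamental: x₁=9249, y₁=680  (since 85544001 − 185·462400 = 1)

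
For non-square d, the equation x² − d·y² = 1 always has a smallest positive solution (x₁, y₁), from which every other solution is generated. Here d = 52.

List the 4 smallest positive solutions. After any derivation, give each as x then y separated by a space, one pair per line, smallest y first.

√52 → a₀=7, period (4,1,2,1,4,14); ℓ=6 even so k=5
a_0=7:  p_0=7·1+0=7,  q_0=7·0+1=1
…
a_4=1:  p_4=1·101+36=137,  q_4=1·14+5=19
a_5=4:  p_5=4·137+101=649,  q_5=4·19+14=90
fundamental: x₁=649, y₁=90  (since 421201 − 52·8100 = 1)
(649+90√52)^2 = 842401 + 116820√52
(649+90√52)^3 = 1093435849 + 151632270√52
(649+90√52)^4 = 1419278889601 + 196818569640√52

649 90
842401 116820
1093435849 151632270
1419278889601 196818569640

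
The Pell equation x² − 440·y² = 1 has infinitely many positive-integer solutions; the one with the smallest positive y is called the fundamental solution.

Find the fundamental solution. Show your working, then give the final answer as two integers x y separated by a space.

√440 → a₀=20, period (1,40); ℓ=2 even so k=1
i=0: a=20 ⇒ p=20, q=1
i=1: a=1 ⇒ p=21, q=1
fundamental: x₁=21, y₁=1  (since 441 − 440·1 = 1)

21 1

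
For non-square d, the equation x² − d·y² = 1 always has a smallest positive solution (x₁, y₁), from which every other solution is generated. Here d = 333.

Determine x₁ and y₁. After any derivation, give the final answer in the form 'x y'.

√333 → a₀=18, period (4,36); ℓ=2 even so k=1
i=0: a=18 ⇒ p=18, q=1
i=1: a=4 ⇒ p=73, q=4
(x₁, y₁) = (73, 4);  73² − 333·4² = 1 ✓

73 4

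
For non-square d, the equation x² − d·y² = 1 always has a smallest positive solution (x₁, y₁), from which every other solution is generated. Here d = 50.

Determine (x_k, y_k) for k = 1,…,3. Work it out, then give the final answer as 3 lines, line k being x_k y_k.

d=50: √d = [7; 14] (ℓ=1, odd), read p_1/q_1
a_0=7:  p_0=7·1+0=7,  q_0=7·0+1=1
a_1=14:  p_1=14·7+1=99,  q_1=14·1+0=14
→ (99, 14).  Check: 99²=9801, 50·14²=9800, difference 1.
n=2: (99,14)∘(99,14) = (99·99+50·14·14, 99·14+14·99) = (19601,2772)
n=3: (19601,2772)∘(99,14) = (99·19601+50·14·2772, 99·2772+14·19601) = (3880899,548842)

99 14
19601 2772
3880899 548842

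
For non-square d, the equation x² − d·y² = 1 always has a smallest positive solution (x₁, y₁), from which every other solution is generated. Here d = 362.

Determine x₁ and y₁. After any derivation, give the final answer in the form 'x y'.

[19; 38] for √362; ℓ=1 ⇒ convergent index 1
i=0: a=19 ⇒ p=19, q=1
i=1: a=38 ⇒ p=723, q=38
→ (723, 38).  Check: 723²=522729, 362·38²=522728, difference 1.

723 38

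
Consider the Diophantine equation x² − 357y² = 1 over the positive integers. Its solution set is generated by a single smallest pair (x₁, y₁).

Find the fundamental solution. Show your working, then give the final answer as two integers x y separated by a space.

d=357: √d = [18; 1,8,2,8,1,36] (ℓ=6, even), read p_5/q_5
i=0: a=18 ⇒ p=18, q=1
…
i=2: a=8 ⇒ p=170, q=9
…
i=4: a=8 ⇒ p=3042, q=161
i=5: a=1 ⇒ p=3401, q=180
fundamental: x₁=3401, y₁=180  (since 11566801 − 357·32400 = 1)

3401 180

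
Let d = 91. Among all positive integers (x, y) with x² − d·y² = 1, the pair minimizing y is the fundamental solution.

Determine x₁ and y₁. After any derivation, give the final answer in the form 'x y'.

1574 165

[9; 1,1,5,1,5,1,1,18] for √91; ℓ=8 ⇒ convergent index 7
i=0: a=9 ⇒ p=9, q=1
…
i=2: a=1 ⇒ p=19, q=2
i=3: a=5 ⇒ p=105, q=11
…
i=6: a=1 ⇒ p=849, q=89
i=7: a=1 ⇒ p=1574, q=165
→ (1574, 165).  Check: 1574²=2477476, 91·165²=2477475, difference 1.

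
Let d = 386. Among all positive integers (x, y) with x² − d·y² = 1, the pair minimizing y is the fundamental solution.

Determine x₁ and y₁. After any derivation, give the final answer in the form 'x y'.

√386 → a₀=19, period (1,1,1,4,1,18,1,4,1,1,1,38); ℓ=12 even so k=11
step 0: (19, 1)  from 19·(1,0) + (0,1)
step 1: (20, 1)  from 1·(19,1) + (1,0)
…
step 7: (6621, 337)  from 1·(6287,320) + (334,17)
…
step 9: (39392, 2005)  from 1·(32771,1668) + (6621,337)
step 10: (72163, 3673)  from 1·(39392,2005) + (32771,1668)
step 11: (111555, 5678)  from 1·(72163,3673) + (39392,2005)
(x₁, y₁) = (111555, 5678);  111555² − 386·5678² = 1 ✓

111555 5678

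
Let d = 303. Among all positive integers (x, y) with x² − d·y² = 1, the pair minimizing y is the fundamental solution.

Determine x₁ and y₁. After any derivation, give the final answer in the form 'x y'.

2524 145

√303 = [17; 2,2,5,2,2,34, …], period ℓ=6 (even) → k=5
a_0=17:  p_0=17·1+0=17,  q_0=17·0+1=1
a_1=2:  p_1=2·17+1=35,  q_1=2·1+0=2
…
a_3=5:  p_3=5·87+35=470,  q_3=5·5+2=27
a_4=2:  p_4=2·470+87=1027,  q_4=2·27+5=59
a_5=2:  p_5=2·1027+470=2524,  q_5=2·59+27=145
→ (2524, 145).  Check: 2524²=6370576, 303·145²=6370575, difference 1.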